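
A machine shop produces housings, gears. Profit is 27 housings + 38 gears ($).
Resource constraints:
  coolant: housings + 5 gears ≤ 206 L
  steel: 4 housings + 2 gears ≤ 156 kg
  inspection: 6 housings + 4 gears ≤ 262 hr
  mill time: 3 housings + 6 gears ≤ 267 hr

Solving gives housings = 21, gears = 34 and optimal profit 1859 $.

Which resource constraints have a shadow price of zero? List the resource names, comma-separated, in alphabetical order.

coolant, steel

coolant: 191/206 (slack 15)
steel: 152/156 (slack 4)
inspection: 262/262 (binding)
mill time: 267/267 (binding)
By complementary slackness, a constraint with positive slack has shadow price 0 → coolant, steel.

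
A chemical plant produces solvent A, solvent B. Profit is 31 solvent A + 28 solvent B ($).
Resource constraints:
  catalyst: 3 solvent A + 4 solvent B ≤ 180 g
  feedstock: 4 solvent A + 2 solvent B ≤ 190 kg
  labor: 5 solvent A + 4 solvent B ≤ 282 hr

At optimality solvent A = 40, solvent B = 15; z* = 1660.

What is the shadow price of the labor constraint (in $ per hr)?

0

At the optimum: catalyst uses 180 of 180 (binding); feedstock uses 190 of 190 (binding); labor uses 260 of 282 (slack = 22).
Since labor is not tight, its dual is 0.
Dual feasibility on the basic columns requires 3·y_catalyst + 4·y_feedstock = 31, 4·y_catalyst + 2·y_feedstock = 28.
This yields shadow prices y_catalyst = 5, y_feedstock = 4.
Shadow price of labor = 0.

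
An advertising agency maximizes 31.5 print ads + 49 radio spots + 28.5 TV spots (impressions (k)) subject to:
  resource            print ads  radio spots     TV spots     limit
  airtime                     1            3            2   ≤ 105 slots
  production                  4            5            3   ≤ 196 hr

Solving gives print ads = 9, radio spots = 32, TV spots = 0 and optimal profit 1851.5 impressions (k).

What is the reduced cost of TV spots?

Both airtime and production are binding at x*.
The binding rows give the dual system: 1·y_airtime + 4·y_production = 31.5 and 3·y_airtime + 5·y_production = 49.
→ y_airtime = 5.5 and y_production = 6.5.
Reduced cost of TV spots: c₃ − yᵀa₃ = 28.5 − (5.5·2 + 6.5·3) = 28.5 − 30.5 = -2.

-2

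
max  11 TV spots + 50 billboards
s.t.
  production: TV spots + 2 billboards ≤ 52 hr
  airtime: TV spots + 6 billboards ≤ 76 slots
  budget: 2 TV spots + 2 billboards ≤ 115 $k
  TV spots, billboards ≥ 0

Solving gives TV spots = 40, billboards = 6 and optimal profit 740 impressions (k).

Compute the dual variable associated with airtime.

Check each constraint at x*: production 52/52 (tight); airtime 76/76 (tight); budget 92/115 (slack 23).
Since budget is not tight, its dual is 0.
From A_Bᵀ y = c: 1·y_production + 1·y_airtime = 11; 2·y_production + 6·y_airtime = 50.
→ y_production = 4 and y_airtime = 7.
Shadow price of airtime = 7.

7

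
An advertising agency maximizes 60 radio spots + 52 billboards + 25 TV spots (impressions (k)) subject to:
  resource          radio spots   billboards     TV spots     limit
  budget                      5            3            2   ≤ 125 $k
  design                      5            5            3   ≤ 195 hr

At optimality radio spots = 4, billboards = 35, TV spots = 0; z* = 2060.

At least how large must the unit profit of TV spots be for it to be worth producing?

32

At the optimum: budget uses 125 of 125 (binding); design uses 195 of 195 (binding).
Dual feasibility on the basic columns requires 5·y_budget + 5·y_design = 60, 3·y_budget + 5·y_design = 52.
Solving: y_budget = 4, y_design = 8.
TV spots enters the basis when its profit ≥ yᵀa₃ = 4·2 + 8·3 = 32.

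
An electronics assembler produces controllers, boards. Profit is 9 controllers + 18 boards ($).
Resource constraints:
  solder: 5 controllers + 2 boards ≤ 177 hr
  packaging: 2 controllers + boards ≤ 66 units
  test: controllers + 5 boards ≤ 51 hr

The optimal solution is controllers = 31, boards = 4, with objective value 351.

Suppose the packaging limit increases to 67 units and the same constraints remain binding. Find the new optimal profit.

At the optimum: solder uses 163 of 177 (slack = 14); packaging uses 66 of 66 (binding); test uses 51 of 51 (binding).
Since solder is not tight, its dual is 0.
Dual feasibility on the basic columns requires 2·y_packaging + 1·y_test = 9, 1·y_packaging + 5·y_test = 18.
→ y_packaging = 3 and y_test = 3.
Δz = y_packaging·Δb = 3 × (1) = 3, so new z* = 351 + 3 = 354.

354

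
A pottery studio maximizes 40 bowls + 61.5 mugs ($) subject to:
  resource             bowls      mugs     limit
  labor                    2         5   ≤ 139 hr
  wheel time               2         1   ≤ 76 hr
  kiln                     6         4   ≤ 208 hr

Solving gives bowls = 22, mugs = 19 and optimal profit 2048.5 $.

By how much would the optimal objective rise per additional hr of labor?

Binding: labor and kiln. Non-binding: wheel time (13 unused).
Since wheel time is not tight, its dual is 0.
From A_Bᵀ y = c: 2·y_labor + 6·y_kiln = 40; 5·y_labor + 4·y_kiln = 61.5.
→ y_labor = 9.5 and y_kiln = 3.5.
Shadow price of labor = 9.5.

9.5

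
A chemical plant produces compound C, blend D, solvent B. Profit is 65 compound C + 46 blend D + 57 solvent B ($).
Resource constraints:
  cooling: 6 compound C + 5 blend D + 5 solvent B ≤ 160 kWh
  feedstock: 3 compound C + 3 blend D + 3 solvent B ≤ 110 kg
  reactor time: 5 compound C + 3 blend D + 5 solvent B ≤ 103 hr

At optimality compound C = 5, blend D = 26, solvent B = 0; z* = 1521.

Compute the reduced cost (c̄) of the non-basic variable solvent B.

-3

At the optimum: cooling uses 160 of 160 (binding); feedstock uses 93 of 110 (slack = 17); reactor time uses 103 of 103 (binding).
Slack constraints have shadow price 0 (complementary slackness).
The binding rows give the dual system: 6·y_cooling + 5·y_reactor time = 65 and 5·y_cooling + 3·y_reactor time = 46.
Solving: y_cooling = 5, y_reactor time = 7.
Reduced cost of solvent B: c₃ − yᵀa₃ = 57 − (5·5 + 7·5) = 57 − 60 = -3.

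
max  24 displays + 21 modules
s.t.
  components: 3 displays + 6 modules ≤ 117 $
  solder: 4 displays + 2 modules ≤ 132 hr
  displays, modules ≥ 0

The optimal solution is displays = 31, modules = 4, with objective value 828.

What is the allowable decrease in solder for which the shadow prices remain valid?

93

Binding constraints: components, solder. The basis is B = [[3,6],[4,2]] with det -18.
Per unit decrease in solder, x* moves by d = (-0.3333, 0.1667).
The basis stays optimal until displays reaches 0; allowable decrease = 93 hr.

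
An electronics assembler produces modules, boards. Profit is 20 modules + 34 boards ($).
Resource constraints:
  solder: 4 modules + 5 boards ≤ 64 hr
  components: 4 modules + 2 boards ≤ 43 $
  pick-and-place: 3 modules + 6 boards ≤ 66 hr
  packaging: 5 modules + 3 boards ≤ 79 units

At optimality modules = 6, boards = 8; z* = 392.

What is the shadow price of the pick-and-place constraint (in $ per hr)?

4

Binding: solder and pick-and-place. Non-binding: components (3 unused), packaging (25 unused).
Slack constraints have shadow price 0 (complementary slackness).
Dual feasibility on the basic columns requires 4·y_solder + 3·y_pick-and-place = 20, 5·y_solder + 6·y_pick-and-place = 34.
Solving: y_solder = 2, y_pick-and-place = 4.
Shadow price of pick-and-place = 4.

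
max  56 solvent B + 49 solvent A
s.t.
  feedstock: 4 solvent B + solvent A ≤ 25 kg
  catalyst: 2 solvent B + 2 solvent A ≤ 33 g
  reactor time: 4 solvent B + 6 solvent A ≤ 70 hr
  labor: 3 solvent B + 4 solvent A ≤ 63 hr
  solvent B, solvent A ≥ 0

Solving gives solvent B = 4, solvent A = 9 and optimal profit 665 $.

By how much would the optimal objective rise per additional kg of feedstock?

7

Binding: feedstock and reactor time. Non-binding: catalyst (7 unused), labor (15 unused).
Slack constraints have shadow price 0 (complementary slackness).
The binding rows give the dual system: 4·y_feedstock + 4·y_reactor time = 56 and 1·y_feedstock + 6·y_reactor time = 49.
Solving: y_feedstock = 7, y_reactor time = 7.
Shadow price of feedstock = 7.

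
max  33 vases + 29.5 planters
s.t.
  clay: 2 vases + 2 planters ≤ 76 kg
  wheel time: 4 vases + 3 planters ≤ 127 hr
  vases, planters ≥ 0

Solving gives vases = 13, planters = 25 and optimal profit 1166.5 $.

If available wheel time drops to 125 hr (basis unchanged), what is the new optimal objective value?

At the optimum: clay uses 76 of 76 (binding); wheel time uses 127 of 127 (binding).
From A_Bᵀ y = c: 2·y_clay + 4·y_wheel time = 33; 2·y_clay + 3·y_wheel time = 29.5.
→ y_clay = 9.5 and y_wheel time = 3.5.
Δz = y_wheel time·Δb = 3.5 × (-2) = -7, so new z* = 1166.5 − 7 = 1159.5.

1159.5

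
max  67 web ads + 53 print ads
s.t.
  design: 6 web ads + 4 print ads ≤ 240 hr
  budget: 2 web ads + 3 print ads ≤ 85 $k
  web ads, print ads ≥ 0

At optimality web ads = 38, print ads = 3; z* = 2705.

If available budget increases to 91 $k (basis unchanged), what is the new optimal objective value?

2735

At the optimum: design uses 240 of 240 (binding); budget uses 85 of 85 (binding).
The binding rows give the dual system: 6·y_design + 2·y_budget = 67 and 4·y_design + 3·y_budget = 53.
Solving: y_design = 9.5, y_budget = 5.
Δz = y_budget·Δb = 5 × (6) = 30, so new z* = 2705 + 30 = 2735.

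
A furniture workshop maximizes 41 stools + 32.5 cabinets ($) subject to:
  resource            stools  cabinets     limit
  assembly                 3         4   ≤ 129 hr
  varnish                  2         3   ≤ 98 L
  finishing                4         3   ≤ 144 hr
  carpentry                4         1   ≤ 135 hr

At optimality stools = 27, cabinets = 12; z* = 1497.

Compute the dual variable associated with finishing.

9.5

Check each constraint at x*: assembly 129/129 (tight); varnish 90/98 (slack 8); finishing 144/144 (tight); carpentry 120/135 (slack 15).
Since varnish, carpentry are not tight, their duals are 0.
From A_Bᵀ y = c: 3·y_assembly + 4·y_finishing = 41; 4·y_assembly + 3·y_finishing = 32.5.
This yields shadow prices y_assembly = 1, y_finishing = 9.5.
Shadow price of finishing = 9.5.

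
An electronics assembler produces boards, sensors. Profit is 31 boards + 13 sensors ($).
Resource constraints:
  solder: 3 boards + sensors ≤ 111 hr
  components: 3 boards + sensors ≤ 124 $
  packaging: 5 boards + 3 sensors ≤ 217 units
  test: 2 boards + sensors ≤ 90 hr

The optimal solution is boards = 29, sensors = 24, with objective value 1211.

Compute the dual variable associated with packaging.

2

Check each constraint at x*: solder 111/111 (tight); components 111/124 (slack 13); packaging 217/217 (tight); test 82/90 (slack 8).
Since components, test are not tight, their duals are 0.
Dual feasibility on the basic columns requires 3·y_solder + 5·y_packaging = 31, 1·y_solder + 3·y_packaging = 13.
→ y_solder = 7 and y_packaging = 2.
Shadow price of packaging = 2.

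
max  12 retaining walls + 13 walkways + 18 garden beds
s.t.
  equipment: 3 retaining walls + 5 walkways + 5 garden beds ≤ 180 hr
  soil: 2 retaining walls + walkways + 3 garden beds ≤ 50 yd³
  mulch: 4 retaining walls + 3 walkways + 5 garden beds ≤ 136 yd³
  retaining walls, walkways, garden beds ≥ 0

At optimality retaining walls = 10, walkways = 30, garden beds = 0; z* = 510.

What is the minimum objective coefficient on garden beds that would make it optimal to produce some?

19

Check each constraint at x*: equipment 180/180 (tight); soil 50/50 (tight); mulch 130/136 (slack 6).
By complementary slackness, y = 0 for the non-binding constraint.
The binding rows give the dual system: 3·y_equipment + 2·y_soil = 12 and 5·y_equipment + 1·y_soil = 13.
→ y_equipment = 2 and y_soil = 3.
garden beds enters the basis when its profit ≥ yᵀa₃ = 2·5 + 3·3 = 19.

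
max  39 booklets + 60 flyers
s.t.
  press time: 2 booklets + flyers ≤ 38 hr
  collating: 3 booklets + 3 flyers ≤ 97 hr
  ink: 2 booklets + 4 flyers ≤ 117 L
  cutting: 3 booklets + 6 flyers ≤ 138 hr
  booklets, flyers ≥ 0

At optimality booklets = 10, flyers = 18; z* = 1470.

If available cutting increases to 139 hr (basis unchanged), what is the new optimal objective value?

1479

Check each constraint at x*: press time 38/38 (tight); collating 84/97 (slack 13); ink 92/117 (slack 25); cutting 138/138 (tight).
Since collating, ink are not tight, their duals are 0.
Dual feasibility on the basic columns requires 2·y_press time + 3·y_cutting = 39, 1·y_press time + 6·y_cutting = 60.
This yields shadow prices y_press time = 6, y_cutting = 9.
Δz = y_cutting·Δb = 9 × (1) = 9, so new z* = 1470 + 9 = 1479.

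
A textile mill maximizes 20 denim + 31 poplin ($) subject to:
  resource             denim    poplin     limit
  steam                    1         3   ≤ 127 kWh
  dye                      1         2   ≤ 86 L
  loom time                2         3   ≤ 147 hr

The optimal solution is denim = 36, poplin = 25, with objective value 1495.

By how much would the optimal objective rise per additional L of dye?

Binding: dye and loom time. Non-binding: steam (16 unused).
Since steam is not tight, its dual is 0.
Dual feasibility on the basic columns requires 1·y_dye + 2·y_loom time = 20, 2·y_dye + 3·y_loom time = 31.
→ y_dye = 2 and y_loom time = 9.
Shadow price of dye = 2.

2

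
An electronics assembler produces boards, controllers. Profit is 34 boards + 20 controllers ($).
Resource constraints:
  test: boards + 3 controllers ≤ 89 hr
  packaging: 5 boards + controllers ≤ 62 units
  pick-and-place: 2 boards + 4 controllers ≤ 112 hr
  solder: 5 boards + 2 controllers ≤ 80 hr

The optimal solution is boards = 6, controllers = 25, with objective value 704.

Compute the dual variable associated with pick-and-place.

2

Check each constraint at x*: test 81/89 (slack 8); packaging 55/62 (slack 7); pick-and-place 112/112 (tight); solder 80/80 (tight).
Slack constraints have shadow price 0 (complementary slackness).
From A_Bᵀ y = c: 2·y_pick-and-place + 5·y_solder = 34; 4·y_pick-and-place + 2·y_solder = 20.
This yields shadow prices y_pick-and-place = 2, y_solder = 6.
Shadow price of pick-and-place = 2.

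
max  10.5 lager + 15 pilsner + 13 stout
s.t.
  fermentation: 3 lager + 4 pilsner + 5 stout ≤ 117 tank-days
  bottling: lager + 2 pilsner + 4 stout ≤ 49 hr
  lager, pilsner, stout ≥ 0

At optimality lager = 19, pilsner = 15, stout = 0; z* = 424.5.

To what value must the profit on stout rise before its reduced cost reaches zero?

Check each constraint at x*: fermentation 117/117 (tight); bottling 49/49 (tight).
The binding rows give the dual system: 3·y_fermentation + 1·y_bottling = 10.5 and 4·y_fermentation + 2·y_bottling = 15.
This yields shadow prices y_fermentation = 3, y_bottling = 1.5.
stout enters the basis when its profit ≥ yᵀa₃ = 3·5 + 1.5·4 = 21.

21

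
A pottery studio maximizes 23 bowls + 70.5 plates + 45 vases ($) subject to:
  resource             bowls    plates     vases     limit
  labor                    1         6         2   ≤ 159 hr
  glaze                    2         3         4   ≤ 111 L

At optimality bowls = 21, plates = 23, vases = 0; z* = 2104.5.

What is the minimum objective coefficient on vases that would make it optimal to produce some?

At the optimum: labor uses 159 of 159 (binding); glaze uses 111 of 111 (binding).
The binding rows give the dual system: 1·y_labor + 2·y_glaze = 23 and 6·y_labor + 3·y_glaze = 70.5.
Solving: y_labor = 8, y_glaze = 7.5.
vases enters the basis when its profit ≥ yᵀa₃ = 8·2 + 7.5·4 = 46.

46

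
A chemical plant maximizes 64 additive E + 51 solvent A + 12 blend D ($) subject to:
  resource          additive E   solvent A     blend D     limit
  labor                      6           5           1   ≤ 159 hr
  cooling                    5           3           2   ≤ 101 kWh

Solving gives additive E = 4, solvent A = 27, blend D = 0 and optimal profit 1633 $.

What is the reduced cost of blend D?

Check each constraint at x*: labor 159/159 (tight); cooling 101/101 (tight).
From A_Bᵀ y = c: 6·y_labor + 5·y_cooling = 64; 5·y_labor + 3·y_cooling = 51.
This yields shadow prices y_labor = 9, y_cooling = 2.
Reduced cost of blend D: c₃ − yᵀa₃ = 12 − (9·1 + 2·2) = 12 − 13 = -1.

-1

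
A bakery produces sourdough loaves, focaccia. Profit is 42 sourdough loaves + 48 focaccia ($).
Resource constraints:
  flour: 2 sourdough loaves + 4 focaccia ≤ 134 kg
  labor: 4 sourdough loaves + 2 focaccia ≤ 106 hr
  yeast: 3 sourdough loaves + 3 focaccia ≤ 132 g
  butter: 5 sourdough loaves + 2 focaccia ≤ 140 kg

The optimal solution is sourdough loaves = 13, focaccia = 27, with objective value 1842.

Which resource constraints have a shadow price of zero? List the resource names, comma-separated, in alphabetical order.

flour: 134/134 (binding)
labor: 106/106 (binding)
yeast: 120/132 (slack 12)
butter: 119/140 (slack 21)
By complementary slackness, a constraint with positive slack has shadow price 0 → butter, yeast.

butter, yeast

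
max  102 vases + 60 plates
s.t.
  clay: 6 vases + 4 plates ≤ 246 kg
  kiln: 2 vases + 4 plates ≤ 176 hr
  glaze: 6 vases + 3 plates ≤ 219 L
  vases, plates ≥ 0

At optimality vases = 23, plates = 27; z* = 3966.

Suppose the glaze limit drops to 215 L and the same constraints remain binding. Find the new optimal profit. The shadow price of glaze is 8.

3934

Δb = -4, so new z* = 3966 + (8)·(-4) = 3966 − 32 = 3934.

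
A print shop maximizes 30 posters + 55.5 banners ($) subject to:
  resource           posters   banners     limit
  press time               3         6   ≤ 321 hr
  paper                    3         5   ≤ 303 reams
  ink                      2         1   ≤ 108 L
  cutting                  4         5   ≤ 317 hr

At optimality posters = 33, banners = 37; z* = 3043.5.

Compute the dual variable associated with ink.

0

At the optimum: press time uses 321 of 321 (binding); paper uses 284 of 303 (slack = 19); ink uses 103 of 108 (slack = 5); cutting uses 317 of 317 (binding).
Since paper, ink are not tight, their duals are 0.
The binding rows give the dual system: 3·y_press time + 4·y_cutting = 30 and 6·y_press time + 5·y_cutting = 55.5.
Solving: y_press time = 8, y_cutting = 1.5.
Shadow price of ink = 0.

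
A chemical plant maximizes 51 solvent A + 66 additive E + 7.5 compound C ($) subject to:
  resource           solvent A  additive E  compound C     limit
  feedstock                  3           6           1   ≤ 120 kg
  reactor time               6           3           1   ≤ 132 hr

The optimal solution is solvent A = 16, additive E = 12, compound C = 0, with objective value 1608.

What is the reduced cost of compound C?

Both feedstock and reactor time are binding at x*.
Dual feasibility on the basic columns requires 3·y_feedstock + 6·y_reactor time = 51, 6·y_feedstock + 3·y_reactor time = 66.
→ y_feedstock = 9 and y_reactor time = 4.
Reduced cost of compound C: c₃ − yᵀa₃ = 7.5 − (9·1 + 4·1) = 7.5 − 13 = -5.5.

-5.5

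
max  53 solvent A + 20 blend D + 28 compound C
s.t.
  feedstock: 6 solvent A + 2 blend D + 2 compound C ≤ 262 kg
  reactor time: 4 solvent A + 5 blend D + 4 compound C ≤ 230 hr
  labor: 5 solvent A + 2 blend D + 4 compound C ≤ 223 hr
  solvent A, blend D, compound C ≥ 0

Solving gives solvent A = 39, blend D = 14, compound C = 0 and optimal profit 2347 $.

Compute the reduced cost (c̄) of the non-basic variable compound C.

At the optimum: feedstock uses 262 of 262 (binding); reactor time uses 226 of 230 (slack = 4); labor uses 223 of 223 (binding).
By complementary slackness, y = 0 for the non-binding constraint.
Dual feasibility on the basic columns requires 6·y_feedstock + 5·y_labor = 53, 2·y_feedstock + 2·y_labor = 20.
→ y_feedstock = 3 and y_labor = 7.
Reduced cost of compound C: c₃ − yᵀa₃ = 28 − (3·2 + 7·4) = 28 − 34 = -6.

-6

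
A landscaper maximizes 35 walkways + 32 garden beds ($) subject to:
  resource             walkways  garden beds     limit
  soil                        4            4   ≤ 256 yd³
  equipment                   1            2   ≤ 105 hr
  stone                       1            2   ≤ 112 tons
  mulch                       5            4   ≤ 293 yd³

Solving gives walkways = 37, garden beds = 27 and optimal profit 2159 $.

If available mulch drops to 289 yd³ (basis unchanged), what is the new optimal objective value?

Check each constraint at x*: soil 256/256 (tight); equipment 91/105 (slack 14); stone 91/112 (slack 21); mulch 293/293 (tight).
By complementary slackness, y = 0 for the non-binding constraints.
From A_Bᵀ y = c: 4·y_soil + 5·y_mulch = 35; 4·y_soil + 4·y_mulch = 32.
This yields shadow prices y_soil = 5, y_mulch = 3.
Δz = y_mulch·Δb = 3 × (-4) = -12, so new z* = 2159 − 12 = 2147.

2147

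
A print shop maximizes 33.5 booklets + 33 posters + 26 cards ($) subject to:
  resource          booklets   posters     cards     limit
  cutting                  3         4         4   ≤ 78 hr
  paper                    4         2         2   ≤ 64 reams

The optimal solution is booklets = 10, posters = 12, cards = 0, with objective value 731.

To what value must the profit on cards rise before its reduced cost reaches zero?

Both cutting and paper are binding at x*.
Dual feasibility on the basic columns requires 3·y_cutting + 4·y_paper = 33.5, 4·y_cutting + 2·y_paper = 33.
→ y_cutting = 6.5 and y_paper = 3.5.
cards enters the basis when its profit ≥ yᵀa₃ = 6.5·4 + 3.5·2 = 33.

33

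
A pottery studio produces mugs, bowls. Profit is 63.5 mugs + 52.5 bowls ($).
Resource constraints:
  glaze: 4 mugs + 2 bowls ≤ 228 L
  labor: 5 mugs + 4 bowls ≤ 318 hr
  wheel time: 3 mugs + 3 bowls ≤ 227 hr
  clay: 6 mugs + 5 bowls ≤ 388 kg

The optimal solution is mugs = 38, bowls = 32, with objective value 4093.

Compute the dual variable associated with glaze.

At the optimum: glaze uses 216 of 228 (slack = 12); labor uses 318 of 318 (binding); wheel time uses 210 of 227 (slack = 17); clay uses 388 of 388 (binding).
By complementary slackness, y = 0 for the non-binding constraints.
The binding rows give the dual system: 5·y_labor + 6·y_clay = 63.5 and 4·y_labor + 5·y_clay = 52.5.
Solving: y_labor = 2.5, y_clay = 8.5.
Shadow price of glaze = 0.

0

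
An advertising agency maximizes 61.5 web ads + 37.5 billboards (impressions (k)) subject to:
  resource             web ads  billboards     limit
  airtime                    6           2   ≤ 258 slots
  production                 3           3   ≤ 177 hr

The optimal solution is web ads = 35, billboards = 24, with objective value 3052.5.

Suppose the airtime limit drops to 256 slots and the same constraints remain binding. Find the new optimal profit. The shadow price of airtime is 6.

3040.5

Δb = -2, so new z* = 3052.5 + (6)·(-2) = 3052.5 − 12 = 3040.5.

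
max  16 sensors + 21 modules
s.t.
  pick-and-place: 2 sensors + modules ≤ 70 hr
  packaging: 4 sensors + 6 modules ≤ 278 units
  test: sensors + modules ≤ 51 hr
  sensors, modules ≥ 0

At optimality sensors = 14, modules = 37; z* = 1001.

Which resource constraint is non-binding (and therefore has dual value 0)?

pick-and-place: 65/70 (slack 5)
packaging: 278/278 (binding)
test: 51/51 (binding)
By complementary slackness, a constraint with positive slack has shadow price 0 → pick-and-place.

pick-and-place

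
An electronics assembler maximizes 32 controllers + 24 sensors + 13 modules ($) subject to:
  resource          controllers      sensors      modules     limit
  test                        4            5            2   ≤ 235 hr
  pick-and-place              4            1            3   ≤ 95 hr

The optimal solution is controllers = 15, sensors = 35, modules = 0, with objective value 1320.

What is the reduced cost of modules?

At the optimum: test uses 235 of 235 (binding); pick-and-place uses 95 of 95 (binding).
From A_Bᵀ y = c: 4·y_test + 4·y_pick-and-place = 32; 5·y_test + 1·y_pick-and-place = 24.
This yields shadow prices y_test = 4, y_pick-and-place = 4.
Reduced cost of modules: c₃ − yᵀa₃ = 13 − (4·2 + 4·3) = 13 − 20 = -7.

-7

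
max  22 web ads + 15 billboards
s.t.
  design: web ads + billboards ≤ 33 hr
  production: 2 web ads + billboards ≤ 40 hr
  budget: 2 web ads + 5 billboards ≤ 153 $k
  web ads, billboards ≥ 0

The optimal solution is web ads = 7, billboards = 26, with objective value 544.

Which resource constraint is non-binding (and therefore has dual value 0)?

budget

design: 33/33 (binding)
production: 40/40 (binding)
budget: 144/153 (slack 9)
By complementary slackness, a constraint with positive slack has shadow price 0 → budget.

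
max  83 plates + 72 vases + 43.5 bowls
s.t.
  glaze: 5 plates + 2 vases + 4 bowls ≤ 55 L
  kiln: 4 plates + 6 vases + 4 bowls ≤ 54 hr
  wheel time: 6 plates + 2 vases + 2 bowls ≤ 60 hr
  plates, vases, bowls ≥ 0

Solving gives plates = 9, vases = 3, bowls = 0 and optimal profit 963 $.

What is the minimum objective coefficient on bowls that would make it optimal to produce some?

53

Binding: kiln and wheel time. Non-binding: glaze (4 unused).
Since glaze is not tight, its dual is 0.
The binding rows give the dual system: 4·y_kiln + 6·y_wheel time = 83 and 6·y_kiln + 2·y_wheel time = 72.
Solving: y_kiln = 9.5, y_wheel time = 7.5.
bowls enters the basis when its profit ≥ yᵀa₃ = 9.5·4 + 7.5·2 = 53.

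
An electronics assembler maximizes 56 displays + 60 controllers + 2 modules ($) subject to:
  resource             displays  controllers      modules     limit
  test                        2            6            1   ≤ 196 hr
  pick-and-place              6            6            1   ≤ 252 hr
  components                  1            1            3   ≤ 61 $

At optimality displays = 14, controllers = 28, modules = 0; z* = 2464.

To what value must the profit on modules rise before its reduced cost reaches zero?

Binding: test and pick-and-place. Non-binding: components (19 unused).
Since components is not tight, its dual is 0.
From A_Bᵀ y = c: 2·y_test + 6·y_pick-and-place = 56; 6·y_test + 6·y_pick-and-place = 60.
Solving: y_test = 1, y_pick-and-place = 9.
modules enters the basis when its profit ≥ yᵀa₃ = 1·1 + 9·1 = 10.

10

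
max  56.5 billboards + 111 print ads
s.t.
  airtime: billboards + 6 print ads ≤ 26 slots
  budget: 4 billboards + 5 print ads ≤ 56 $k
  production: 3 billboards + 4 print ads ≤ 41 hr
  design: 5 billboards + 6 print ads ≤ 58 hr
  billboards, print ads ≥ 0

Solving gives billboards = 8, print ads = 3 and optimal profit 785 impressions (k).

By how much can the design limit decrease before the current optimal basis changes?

32

Binding constraints: airtime, design. The basis is B = [[1,6],[5,6]] with det -24.
Per unit decrease in design, x* moves by d = (-0.25, 0.0417).
The basis stays optimal until billboards reaches 0; allowable decrease = 32 hr.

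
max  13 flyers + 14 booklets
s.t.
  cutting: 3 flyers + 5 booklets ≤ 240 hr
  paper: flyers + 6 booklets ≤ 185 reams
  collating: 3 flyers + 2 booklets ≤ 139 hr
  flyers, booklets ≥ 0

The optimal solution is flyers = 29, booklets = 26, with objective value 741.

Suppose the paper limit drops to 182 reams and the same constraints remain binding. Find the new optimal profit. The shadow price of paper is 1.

Δb = -3, so new z* = 741 + (1)·(-3) = 741 − 3 = 738.

738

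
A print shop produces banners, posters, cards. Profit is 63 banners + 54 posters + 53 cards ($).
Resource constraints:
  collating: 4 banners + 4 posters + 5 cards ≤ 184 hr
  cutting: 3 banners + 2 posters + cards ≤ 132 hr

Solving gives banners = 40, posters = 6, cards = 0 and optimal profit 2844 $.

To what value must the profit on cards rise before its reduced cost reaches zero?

54

Check each constraint at x*: collating 184/184 (tight); cutting 132/132 (tight).
From A_Bᵀ y = c: 4·y_collating + 3·y_cutting = 63; 4·y_collating + 2·y_cutting = 54.
→ y_collating = 9 and y_cutting = 9.
cards enters the basis when its profit ≥ yᵀa₃ = 9·5 + 9·1 = 54.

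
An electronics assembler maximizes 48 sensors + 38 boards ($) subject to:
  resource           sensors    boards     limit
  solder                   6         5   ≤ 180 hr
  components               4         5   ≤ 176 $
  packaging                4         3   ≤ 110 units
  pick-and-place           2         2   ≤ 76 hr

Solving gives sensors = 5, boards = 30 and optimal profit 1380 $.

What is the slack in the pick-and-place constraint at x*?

pick-and-place used = 2·5 + 2·30 = 70; slack = 76 − 70 = 6.

6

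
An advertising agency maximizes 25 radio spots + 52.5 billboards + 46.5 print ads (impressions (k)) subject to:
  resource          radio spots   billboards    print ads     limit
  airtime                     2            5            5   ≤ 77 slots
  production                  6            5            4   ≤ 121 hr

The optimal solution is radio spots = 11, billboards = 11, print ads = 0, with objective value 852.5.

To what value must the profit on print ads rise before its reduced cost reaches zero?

Both airtime and production are binding at x*.
The binding rows give the dual system: 2·y_airtime + 6·y_production = 25 and 5·y_airtime + 5·y_production = 52.5.
→ y_airtime = 9.5 and y_production = 1.
print ads enters the basis when its profit ≥ yᵀa₃ = 9.5·5 + 1·4 = 51.5.

51.5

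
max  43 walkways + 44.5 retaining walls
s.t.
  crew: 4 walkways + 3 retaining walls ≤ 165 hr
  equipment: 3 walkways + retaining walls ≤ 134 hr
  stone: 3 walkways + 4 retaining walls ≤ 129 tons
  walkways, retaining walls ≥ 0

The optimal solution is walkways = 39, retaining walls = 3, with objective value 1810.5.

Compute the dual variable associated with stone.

Check each constraint at x*: crew 165/165 (tight); equipment 120/134 (slack 14); stone 129/129 (tight).
By complementary slackness, y = 0 for the non-binding constraint.
The binding rows give the dual system: 4·y_crew + 3·y_stone = 43 and 3·y_crew + 4·y_stone = 44.5.
Solving: y_crew = 5.5, y_stone = 7.
Shadow price of stone = 7.

7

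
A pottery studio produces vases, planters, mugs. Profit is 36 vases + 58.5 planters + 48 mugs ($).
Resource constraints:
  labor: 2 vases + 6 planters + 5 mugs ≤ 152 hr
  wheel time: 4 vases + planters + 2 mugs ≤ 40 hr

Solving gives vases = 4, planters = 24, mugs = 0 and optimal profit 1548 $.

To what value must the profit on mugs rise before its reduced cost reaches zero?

54

At the optimum: labor uses 152 of 152 (binding); wheel time uses 40 of 40 (binding).
From A_Bᵀ y = c: 2·y_labor + 4·y_wheel time = 36; 6·y_labor + 1·y_wheel time = 58.5.
Solving: y_labor = 9, y_wheel time = 4.5.
mugs enters the basis when its profit ≥ yᵀa₃ = 9·5 + 4.5·2 = 54.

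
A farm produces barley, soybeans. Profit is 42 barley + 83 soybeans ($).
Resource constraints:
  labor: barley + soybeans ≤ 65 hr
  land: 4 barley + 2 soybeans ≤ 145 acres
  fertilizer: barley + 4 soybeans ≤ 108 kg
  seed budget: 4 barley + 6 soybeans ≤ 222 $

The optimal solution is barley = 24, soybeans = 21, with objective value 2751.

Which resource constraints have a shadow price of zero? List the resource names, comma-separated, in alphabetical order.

labor: 45/65 (slack 20)
land: 138/145 (slack 7)
fertilizer: 108/108 (binding)
seed budget: 222/222 (binding)
By complementary slackness, a constraint with positive slack has shadow price 0 → labor, land.

labor, land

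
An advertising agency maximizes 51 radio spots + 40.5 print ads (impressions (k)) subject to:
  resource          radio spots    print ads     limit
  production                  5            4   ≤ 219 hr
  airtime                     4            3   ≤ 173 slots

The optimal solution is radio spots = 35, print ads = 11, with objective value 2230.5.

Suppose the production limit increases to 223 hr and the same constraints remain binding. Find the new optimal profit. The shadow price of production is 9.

Δb = 4, so new z* = 2230.5 + (9)·(4) = 2230.5 + 36 = 2266.5.

2266.5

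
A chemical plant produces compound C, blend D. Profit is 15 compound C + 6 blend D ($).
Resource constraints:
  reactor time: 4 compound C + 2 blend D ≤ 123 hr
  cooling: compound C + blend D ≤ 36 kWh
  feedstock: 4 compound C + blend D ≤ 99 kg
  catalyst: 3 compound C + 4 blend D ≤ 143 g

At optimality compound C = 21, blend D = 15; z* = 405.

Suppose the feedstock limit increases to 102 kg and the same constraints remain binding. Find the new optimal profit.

Binding: cooling and feedstock. Non-binding: reactor time (9 unused), catalyst (20 unused).
Slack constraints have shadow price 0 (complementary slackness).
The binding rows give the dual system: 1·y_cooling + 4·y_feedstock = 15 and 1·y_cooling + 1·y_feedstock = 6.
Solving: y_cooling = 3, y_feedstock = 3.
Δz = y_feedstock·Δb = 3 × (3) = 9, so new z* = 405 + 9 = 414.

414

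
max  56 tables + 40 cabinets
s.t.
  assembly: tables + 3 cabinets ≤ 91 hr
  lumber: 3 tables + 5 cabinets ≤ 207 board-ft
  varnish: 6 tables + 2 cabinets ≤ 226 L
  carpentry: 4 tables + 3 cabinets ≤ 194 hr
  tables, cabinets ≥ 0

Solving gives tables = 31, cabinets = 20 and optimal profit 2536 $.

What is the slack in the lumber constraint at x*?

lumber used = 3·31 + 5·20 = 193; slack = 207 − 193 = 14.

14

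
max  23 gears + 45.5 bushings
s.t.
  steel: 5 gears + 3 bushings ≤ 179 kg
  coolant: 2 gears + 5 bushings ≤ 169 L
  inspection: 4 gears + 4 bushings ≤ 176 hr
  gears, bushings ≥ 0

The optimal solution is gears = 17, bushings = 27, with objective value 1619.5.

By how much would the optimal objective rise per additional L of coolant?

7.5

At the optimum: steel uses 166 of 179 (slack = 13); coolant uses 169 of 169 (binding); inspection uses 176 of 176 (binding).
Since steel is not tight, its dual is 0.
The binding rows give the dual system: 2·y_coolant + 4·y_inspection = 23 and 5·y_coolant + 4·y_inspection = 45.5.
Solving: y_coolant = 7.5, y_inspection = 2.
Shadow price of coolant = 7.5.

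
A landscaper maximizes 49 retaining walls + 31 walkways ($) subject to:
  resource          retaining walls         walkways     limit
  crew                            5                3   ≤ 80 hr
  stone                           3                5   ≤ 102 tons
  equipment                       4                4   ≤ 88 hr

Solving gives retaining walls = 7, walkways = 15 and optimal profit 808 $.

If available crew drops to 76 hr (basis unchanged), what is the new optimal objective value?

Binding: crew and equipment. Non-binding: stone (6 unused).
Slack constraints have shadow price 0 (complementary slackness).
Dual feasibility on the basic columns requires 5·y_crew + 4·y_equipment = 49, 3·y_crew + 4·y_equipment = 31.
→ y_crew = 9 and y_equipment = 1.
Δz = y_crew·Δb = 9 × (-4) = -36, so new z* = 808 − 36 = 772.

772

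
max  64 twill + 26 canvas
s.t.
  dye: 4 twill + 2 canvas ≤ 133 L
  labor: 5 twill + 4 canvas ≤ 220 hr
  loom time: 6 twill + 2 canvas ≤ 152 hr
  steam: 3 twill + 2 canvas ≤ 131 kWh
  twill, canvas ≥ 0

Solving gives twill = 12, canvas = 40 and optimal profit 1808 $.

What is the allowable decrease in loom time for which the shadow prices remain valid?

Binding constraints: labor, loom time. The basis is B = [[5,4],[6,2]] with det -14.
Per unit decrease in loom time, x* moves by d = (-0.2857, 0.3571).
The basis stays optimal until twill reaches 0; allowable decrease = 42 hr.

42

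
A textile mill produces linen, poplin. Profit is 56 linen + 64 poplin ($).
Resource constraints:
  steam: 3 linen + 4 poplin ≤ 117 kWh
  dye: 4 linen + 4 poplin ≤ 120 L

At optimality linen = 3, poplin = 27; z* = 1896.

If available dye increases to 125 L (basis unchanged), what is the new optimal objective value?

Check each constraint at x*: steam 117/117 (tight); dye 120/120 (tight).
Dual feasibility on the basic columns requires 3·y_steam + 4·y_dye = 56, 4·y_steam + 4·y_dye = 64.
→ y_steam = 8 and y_dye = 8.
Δz = y_dye·Δb = 8 × (5) = 40, so new z* = 1896 + 40 = 1936.

1936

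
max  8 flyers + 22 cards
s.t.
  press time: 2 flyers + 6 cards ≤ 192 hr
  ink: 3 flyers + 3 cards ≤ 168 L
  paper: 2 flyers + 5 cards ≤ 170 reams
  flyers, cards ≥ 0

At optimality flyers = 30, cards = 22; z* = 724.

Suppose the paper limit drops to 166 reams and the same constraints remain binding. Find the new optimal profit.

716

At the optimum: press time uses 192 of 192 (binding); ink uses 156 of 168 (slack = 12); paper uses 170 of 170 (binding).
Slack constraints have shadow price 0 (complementary slackness).
From A_Bᵀ y = c: 2·y_press time + 2·y_paper = 8; 6·y_press time + 5·y_paper = 22.
Solving: y_press time = 2, y_paper = 2.
Δz = y_paper·Δb = 2 × (-4) = -8, so new z* = 724 − 8 = 716.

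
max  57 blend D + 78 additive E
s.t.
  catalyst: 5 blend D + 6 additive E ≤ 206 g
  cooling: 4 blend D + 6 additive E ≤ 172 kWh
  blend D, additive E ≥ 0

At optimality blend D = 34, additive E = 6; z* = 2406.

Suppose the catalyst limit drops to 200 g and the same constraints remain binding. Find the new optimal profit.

Both catalyst and cooling are binding at x*.
From A_Bᵀ y = c: 5·y_catalyst + 4·y_cooling = 57; 6·y_catalyst + 6·y_cooling = 78.
Solving: y_catalyst = 5, y_cooling = 8.
Δz = y_catalyst·Δb = 5 × (-6) = -30, so new z* = 2406 − 30 = 2376.

2376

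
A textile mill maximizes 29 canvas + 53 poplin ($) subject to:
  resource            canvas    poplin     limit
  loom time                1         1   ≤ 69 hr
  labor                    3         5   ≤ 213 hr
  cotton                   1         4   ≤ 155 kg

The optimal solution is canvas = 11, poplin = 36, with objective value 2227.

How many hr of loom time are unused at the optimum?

loom time used = 1·11 + 1·36 = 47; slack = 69 − 47 = 22.

22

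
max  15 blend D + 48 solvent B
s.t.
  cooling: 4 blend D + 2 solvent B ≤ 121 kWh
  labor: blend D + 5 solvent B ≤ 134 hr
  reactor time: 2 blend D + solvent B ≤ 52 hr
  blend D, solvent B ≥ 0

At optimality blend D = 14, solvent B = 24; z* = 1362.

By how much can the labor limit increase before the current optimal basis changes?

126

Binding constraints: labor, reactor time. The basis is B = [[1,5],[2,1]] with det -9.
Per unit increase in labor, x* moves by d = (-0.1111, 0.2222).
The basis stays optimal until blend D reaches 0; allowable increase = 126 hr.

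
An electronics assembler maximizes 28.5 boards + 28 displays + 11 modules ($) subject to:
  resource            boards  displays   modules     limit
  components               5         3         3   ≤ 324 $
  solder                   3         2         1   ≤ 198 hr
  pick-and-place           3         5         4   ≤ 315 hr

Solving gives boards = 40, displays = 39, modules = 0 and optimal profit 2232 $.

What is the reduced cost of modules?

-7.5

Binding: solder and pick-and-place. Non-binding: components (7 unused).
Since components is not tight, its dual is 0.
Dual feasibility on the basic columns requires 3·y_solder + 3·y_pick-and-place = 28.5, 2·y_solder + 5·y_pick-and-place = 28.
Solving: y_solder = 6.5, y_pick-and-place = 3.
Reduced cost of modules: c₃ − yᵀa₃ = 11 − (6.5·1 + 3·4) = 11 − 18.5 = -7.5.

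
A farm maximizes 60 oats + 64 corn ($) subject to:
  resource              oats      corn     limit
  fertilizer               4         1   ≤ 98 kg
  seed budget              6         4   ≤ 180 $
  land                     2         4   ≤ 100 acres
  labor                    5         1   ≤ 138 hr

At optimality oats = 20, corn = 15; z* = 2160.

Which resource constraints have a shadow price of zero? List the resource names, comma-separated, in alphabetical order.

fertilizer: 95/98 (slack 3)
seed budget: 180/180 (binding)
land: 100/100 (binding)
labor: 115/138 (slack 23)
By complementary slackness, a constraint with positive slack has shadow price 0 → fertilizer, labor.

fertilizer, labor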